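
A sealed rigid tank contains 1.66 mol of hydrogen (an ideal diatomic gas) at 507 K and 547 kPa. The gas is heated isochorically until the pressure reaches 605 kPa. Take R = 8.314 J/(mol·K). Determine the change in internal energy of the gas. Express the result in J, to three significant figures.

ΔU ≈ 1850 J

Constant volume ⇒ W = 0, so Q = ΔU = nCᵥΔT with Cᵥ = 5R/2 = 20.79 J/(mol·K).
At constant V, T₂/T₁ = P₂/P₁ ⇒ ΔT = T₁(P₂/P₁ − 1) = 507·(605/547 − 1) = 53.76 K.
ΔU = (1.66)(20.79)(53.76) = 1855 J.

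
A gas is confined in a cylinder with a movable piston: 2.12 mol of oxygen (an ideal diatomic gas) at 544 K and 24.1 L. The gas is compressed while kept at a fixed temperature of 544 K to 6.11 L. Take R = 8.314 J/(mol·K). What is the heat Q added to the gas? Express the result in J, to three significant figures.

Q ≈ -13200 J

Isothermal ⇒ ΔU = 0, so Q = W = nRT ln(V₂/V₁).
Q = (2.12)(8.314)(544) ln(6.11/24.1) = 9588 × -1.372 = -13158 J.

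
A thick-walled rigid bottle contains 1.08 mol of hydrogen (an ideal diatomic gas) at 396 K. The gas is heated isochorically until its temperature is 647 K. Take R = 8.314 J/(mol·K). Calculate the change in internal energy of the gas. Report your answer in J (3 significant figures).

Constant volume ⇒ W = 0, so Q = ΔU = nCᵥΔT with Cᵥ = 5R/2 = 20.79 J/(mol·K).
ΔU = (1.08)(20.79)(647 − 396) = 5634 J.

ΔU ≈ 5630 J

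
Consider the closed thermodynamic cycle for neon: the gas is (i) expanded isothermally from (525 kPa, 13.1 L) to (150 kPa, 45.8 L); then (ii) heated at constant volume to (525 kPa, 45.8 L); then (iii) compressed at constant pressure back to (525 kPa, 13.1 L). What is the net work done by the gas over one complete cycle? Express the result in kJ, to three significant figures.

W_net ≈ -8.56 kJ

Leg (i): W = PᵢVᵢ ln(V_f/Vᵢ) = (6878) ln(45.8/13.1) = 8608 J.
Leg (ii): W = 0.
Leg (iii): W = PΔV = (525)(13.1 − 45.8) = -17167 J.
W_net = 8608 − 17167 = -8559 J.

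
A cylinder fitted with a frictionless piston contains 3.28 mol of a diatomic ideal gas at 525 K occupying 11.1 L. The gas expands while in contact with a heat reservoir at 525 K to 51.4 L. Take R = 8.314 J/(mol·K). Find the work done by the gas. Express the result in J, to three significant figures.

W ≈ 21900 J

Isothermal: W = nRT ln(V₂/V₁).
W = (3.28)(8.314)(525) × ln(51.4/11.1)
  = 14317 × 1.533
W_by_gas = 21943 J.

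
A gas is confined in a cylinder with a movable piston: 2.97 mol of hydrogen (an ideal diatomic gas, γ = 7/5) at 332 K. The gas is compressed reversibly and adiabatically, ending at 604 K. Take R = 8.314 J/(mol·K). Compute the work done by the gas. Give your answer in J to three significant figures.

Adiabatic ⇒ Q = 0, so W_by = −ΔU = nCᵥ(T₁ − T₂).
Cᵥ = 5R/2 = 20.79 J/(mol·K).
W = (2.97)(20.79)(332 − 604) = -16791 J.

W ≈ -16800 J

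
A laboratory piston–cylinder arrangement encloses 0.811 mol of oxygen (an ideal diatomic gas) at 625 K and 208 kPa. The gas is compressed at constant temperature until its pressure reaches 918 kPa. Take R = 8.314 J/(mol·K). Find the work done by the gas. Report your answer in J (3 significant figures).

Isothermal process: W = nRT ln(V₂/V₁) = nRT ln(P₁/P₂).
W = (0.811)(8.314)(625) × ln(208/918)
  = 4214 × ln(0.2266) = 4214 × -1.485
W_by_gas = -6257 J.

W ≈ -6260 J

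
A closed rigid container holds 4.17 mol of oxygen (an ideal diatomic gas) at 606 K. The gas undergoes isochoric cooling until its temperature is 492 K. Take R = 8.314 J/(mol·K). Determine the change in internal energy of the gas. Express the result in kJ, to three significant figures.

ΔU ≈ -9.88 kJ

Constant volume ⇒ W = 0, so Q = ΔU = nCᵥΔT with Cᵥ = 5R/2 = 20.79 J/(mol·K).
ΔU = (4.17)(20.79)(492 − 606) = -9881 J.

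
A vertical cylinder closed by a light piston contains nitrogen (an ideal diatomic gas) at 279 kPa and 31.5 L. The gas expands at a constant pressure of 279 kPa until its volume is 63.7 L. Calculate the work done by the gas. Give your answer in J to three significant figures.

W ≈ 8980 J

Isobaric: W = P ΔV.
W = (279 kPa)(63.7 − 31.5 L) = (279)(32.2) = 8984 J.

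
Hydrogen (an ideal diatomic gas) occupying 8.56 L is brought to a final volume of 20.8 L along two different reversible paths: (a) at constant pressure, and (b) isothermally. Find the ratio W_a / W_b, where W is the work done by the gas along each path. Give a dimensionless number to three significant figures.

W_a / W_b ≈ 1.61

Path (a) isobaric: W = P₁(V₂ − V₁) → W_a/(P₁V₁) = 1.43.
Path (b) isothermal: W = P₁V₁ ln(V₂/V₁) → W_b/(P₁V₁) = 0.8879.
W_a / W_b = 1.43 / 0.8879 = 1.611.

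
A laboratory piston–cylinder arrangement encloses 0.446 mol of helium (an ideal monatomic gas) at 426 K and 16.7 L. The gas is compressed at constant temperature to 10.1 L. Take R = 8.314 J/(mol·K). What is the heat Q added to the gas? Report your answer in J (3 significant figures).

Q ≈ -794 J

Isothermal ⇒ ΔU = 0, so Q = W = nRT ln(V₂/V₁).
Q = (0.446)(8.314)(426) ln(10.1/16.7) = 1580 × -0.5029 = -794.4 J.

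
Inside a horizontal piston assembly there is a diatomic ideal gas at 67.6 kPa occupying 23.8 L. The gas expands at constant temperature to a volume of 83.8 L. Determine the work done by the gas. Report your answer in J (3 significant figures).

Isothermal: W = nRT ln(V₂/V₁) = P₁V₁ ln(V₂/V₁).
P₁V₁ = (67.6 kPa)(23.8 L) = 1609 J.
W = 1609 × ln(83.8/23.8) = 1609 × 1.259
W_by_gas = 2025 J.

W ≈ 2030 J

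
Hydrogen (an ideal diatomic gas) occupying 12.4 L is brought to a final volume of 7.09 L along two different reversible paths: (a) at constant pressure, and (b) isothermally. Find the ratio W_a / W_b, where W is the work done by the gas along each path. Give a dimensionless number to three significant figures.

W_a / W_b ≈ 0.766

Path (a) isobaric: W = P₁(V₂ − V₁) → W_a/(P₁V₁) = -0.4282.
Path (b) isothermal: W = P₁V₁ ln(V₂/V₁) → W_b/(P₁V₁) = -0.559.
W_a / W_b = -0.4282 / -0.559 = 0.766.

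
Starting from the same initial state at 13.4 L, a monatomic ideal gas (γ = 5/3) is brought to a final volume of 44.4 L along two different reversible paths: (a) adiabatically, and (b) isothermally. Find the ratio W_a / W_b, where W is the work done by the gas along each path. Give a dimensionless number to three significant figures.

W_a / W_b ≈ 0.689

Path (a) adiabatic: W = P₁V₁(1 − (V₁/V₂)^(γ−1))/(γ−1) → W_a/(P₁V₁) = 0.8251.
Path (b) isothermal: W = P₁V₁ ln(V₂/V₁) → W_b/(P₁V₁) = 1.198.
W_a / W_b = 0.8251 / 1.198 = 0.6887.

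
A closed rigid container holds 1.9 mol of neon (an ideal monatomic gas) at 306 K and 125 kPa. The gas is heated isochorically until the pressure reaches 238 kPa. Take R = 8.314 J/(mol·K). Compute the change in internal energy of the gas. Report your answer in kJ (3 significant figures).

ΔU ≈ 6.55 kJ

Constant volume ⇒ W = 0, so Q = ΔU = nCᵥΔT with Cᵥ = 3R/2 = 12.47 J/(mol·K).
At constant V, T₂/T₁ = P₂/P₁ ⇒ ΔT = T₁(P₂/P₁ − 1) = 306·(238/125 − 1) = 276.6 K.
ΔU = (1.9)(12.47)(276.6) = 6555 J.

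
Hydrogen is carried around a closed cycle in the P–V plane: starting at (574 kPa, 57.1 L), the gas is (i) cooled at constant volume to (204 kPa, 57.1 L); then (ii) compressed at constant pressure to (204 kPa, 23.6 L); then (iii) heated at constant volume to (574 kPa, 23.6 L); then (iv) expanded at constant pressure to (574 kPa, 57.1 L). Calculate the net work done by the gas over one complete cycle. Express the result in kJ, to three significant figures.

W_net ≈ 12.4 kJ

Constant-volume legs do no work.
W(ii) = (204)(23.6 − 57.1) = -6834 J; W(iv) = (574)(57.1 − 23.6) = 19229 J.
W_net = -6834 + 19229 = 12395 J (the clockwise enclosed area).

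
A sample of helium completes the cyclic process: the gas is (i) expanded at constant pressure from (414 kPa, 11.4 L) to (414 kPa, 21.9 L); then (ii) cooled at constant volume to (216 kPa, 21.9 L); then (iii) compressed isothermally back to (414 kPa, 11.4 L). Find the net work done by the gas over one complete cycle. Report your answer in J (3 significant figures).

Leg (i): W = PΔV = (414)(21.9 − 11.4) = 4347 J.
Leg (ii): W = 0.
Leg (iii): W = PᵢVᵢ ln(V_f/Vᵢ) = (4730) ln(11.4/21.9) = -3088 J.
W_net = 4347 − 3088 = 1259 J.

W_net ≈ 1260 J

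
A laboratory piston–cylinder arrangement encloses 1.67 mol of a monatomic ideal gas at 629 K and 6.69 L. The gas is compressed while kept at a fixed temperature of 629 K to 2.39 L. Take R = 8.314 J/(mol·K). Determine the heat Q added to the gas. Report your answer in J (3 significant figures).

Q ≈ -8990 J

Isothermal ⇒ ΔU = 0, so Q = W = nRT ln(V₂/V₁).
Q = (1.67)(8.314)(629) ln(2.39/6.69) = 8733 × -1.029 = -8989 J.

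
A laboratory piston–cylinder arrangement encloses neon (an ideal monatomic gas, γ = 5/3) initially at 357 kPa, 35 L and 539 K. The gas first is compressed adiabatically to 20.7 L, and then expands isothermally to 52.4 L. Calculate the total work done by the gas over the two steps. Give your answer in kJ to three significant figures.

Step 1 (adiabatic): W = (P₁V₁ − P₂V₂)/(γ−1) = (12495 − 17734)/0.667 = -7858 J.
After step 1: P = 856.7 kPa, V = 20.7 L, T = 765 K.
Step 2 (isothermal): W = P₁V₁ ln(V₂/V₁) = (17734) ln(52.4/20.7) = 16471 J.
W_total = -7858 + 16471 = 8612 J.

W_total ≈ 8.61 kJ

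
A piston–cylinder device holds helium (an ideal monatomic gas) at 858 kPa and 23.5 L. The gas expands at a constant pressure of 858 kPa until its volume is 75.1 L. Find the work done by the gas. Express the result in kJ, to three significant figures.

W ≈ 44.3 kJ

Isobaric: W = P ΔV.
W = (858 kPa)(75.1 − 23.5 L) = (858)(51.6) = 44273 J.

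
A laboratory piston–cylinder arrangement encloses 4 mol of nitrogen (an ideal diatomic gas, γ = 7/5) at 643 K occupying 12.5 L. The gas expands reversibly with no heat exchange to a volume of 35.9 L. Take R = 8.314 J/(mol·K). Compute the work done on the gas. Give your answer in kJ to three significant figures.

W ≈ -18.4 kJ

Adiabatic: TV^(γ−1) = const with γ = 7/5.
T₂ = T₁ (V₁/V₂)^(γ−1) = 643 × (12.5/35.9)^0.4 = 643 × 0.6557 = 421.6 K.
W_by = nCᵥ(T₁ − T₂) = (4)(20.79)(643 − 421.6) = 18404 J.
Work on gas = −W_by = -18404 J.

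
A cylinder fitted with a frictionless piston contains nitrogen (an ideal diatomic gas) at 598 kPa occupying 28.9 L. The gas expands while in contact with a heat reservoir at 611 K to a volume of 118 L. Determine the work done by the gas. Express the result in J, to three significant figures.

W ≈ 24300 J

Isothermal: W = nRT ln(V₂/V₁) = P₁V₁ ln(V₂/V₁).
P₁V₁ = (598 kPa)(28.9 L) = 17282 J.
W = 17282 × ln(118/28.9) = 17282 × 1.407
W_by_gas = 24313 J.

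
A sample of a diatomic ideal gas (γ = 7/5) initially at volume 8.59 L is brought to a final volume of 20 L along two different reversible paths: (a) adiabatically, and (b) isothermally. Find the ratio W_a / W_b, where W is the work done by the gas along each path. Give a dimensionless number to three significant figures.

W_a / W_b ≈ 0.849

Path (a) adiabatic: W = P₁V₁(1 − (V₁/V₂)^(γ−1))/(γ−1) → W_a/(P₁V₁) = 0.7171.
Path (b) isothermal: W = P₁V₁ ln(V₂/V₁) → W_b/(P₁V₁) = 0.8451.
W_a / W_b = 0.7171 / 0.8451 = 0.8485.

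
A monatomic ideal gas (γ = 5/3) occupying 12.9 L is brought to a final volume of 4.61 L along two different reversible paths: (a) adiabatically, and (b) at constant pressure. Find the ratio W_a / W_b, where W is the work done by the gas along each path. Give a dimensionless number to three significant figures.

Path (a) adiabatic: W = P₁V₁(1 − (V₁/V₂)^(γ−1))/(γ−1) → W_a/(P₁V₁) = -1.479.
Path (b) isobaric: W = P₁(V₂ − V₁) → W_b/(P₁V₁) = -0.6426.
W_a / W_b = -1.479 / -0.6426 = 2.301.

W_a / W_b ≈ 2.30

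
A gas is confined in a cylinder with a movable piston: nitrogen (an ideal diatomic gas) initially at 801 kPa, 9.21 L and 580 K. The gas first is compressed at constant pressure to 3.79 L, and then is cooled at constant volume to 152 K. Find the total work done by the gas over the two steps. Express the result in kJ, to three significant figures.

W_total ≈ -4.34 kJ

Step 1 (isobaric): W = PΔV = (801 kPa)(3.79 − 9.21 L) = -4341 J.
Step 2 (isochoric): W = 0 (constant volume).
W_total = -4341 + 0 = -4341 J.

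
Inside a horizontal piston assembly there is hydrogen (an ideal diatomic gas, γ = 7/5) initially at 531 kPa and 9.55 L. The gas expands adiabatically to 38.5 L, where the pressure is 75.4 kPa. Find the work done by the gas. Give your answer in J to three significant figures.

Adiabatic: W = (P₁V₁ − P₂V₂)/(γ − 1) with γ = 7/5.
P₁V₁ = 5071 J, P₂V₂ = 2903 J.
W = (5071 − 2903) / 0.4 = 5420 J.

W ≈ 5420 J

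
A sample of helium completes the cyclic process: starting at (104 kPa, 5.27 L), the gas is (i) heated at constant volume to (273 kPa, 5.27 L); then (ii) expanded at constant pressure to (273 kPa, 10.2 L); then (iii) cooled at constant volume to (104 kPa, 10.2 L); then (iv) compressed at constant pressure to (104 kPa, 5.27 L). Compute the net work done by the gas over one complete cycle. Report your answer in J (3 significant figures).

W_net ≈ 833 J

Constant-volume legs do no work.
W(ii) = (273)(10.2 − 5.27) = 1346 J; W(iv) = (104)(5.27 − 10.2) = -512.7 J.
W_net = 1346 − 512.7 = 833.2 J (the clockwise enclosed area).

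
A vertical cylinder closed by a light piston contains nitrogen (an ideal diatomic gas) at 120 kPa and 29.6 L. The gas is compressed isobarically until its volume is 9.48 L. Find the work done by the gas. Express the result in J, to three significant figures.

W ≈ -2410 J

Isobaric: W = P ΔV.
W = (120 kPa)(9.48 − 29.6 L) = (120)(-20.12) = -2414 J.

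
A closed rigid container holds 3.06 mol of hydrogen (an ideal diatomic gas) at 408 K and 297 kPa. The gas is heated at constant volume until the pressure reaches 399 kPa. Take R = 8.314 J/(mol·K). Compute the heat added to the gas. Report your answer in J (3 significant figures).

Q ≈ 8910 J

Constant volume ⇒ W = 0, so Q = ΔU = nCᵥΔT with Cᵥ = 5R/2 = 20.79 J/(mol·K).
At constant V, T₂/T₁ = P₂/P₁ ⇒ ΔT = T₁(P₂/P₁ − 1) = 408·(399/297 − 1) = 140.1 K.
ΔU = (3.06)(20.79)(140.1) = 8912 J.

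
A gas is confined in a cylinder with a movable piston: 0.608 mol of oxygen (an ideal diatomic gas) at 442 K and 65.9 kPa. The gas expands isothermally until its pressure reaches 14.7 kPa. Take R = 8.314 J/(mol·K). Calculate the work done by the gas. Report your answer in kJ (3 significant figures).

Isothermal process: W = nRT ln(V₂/V₁) = nRT ln(P₁/P₂).
W = (0.608)(8.314)(442) × ln(65.9/14.7)
  = 2234 × ln(4.483) = 2234 × 1.5
W_by_gas = 3352 J.

W ≈ 3.35 kJ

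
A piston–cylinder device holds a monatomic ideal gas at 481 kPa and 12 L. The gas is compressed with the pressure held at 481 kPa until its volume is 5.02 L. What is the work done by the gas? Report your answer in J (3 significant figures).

Isobaric: W = P ΔV.
W = (481 kPa)(5.02 − 12 L) = (481)(-6.98) = -3357 J.

W ≈ -3360 J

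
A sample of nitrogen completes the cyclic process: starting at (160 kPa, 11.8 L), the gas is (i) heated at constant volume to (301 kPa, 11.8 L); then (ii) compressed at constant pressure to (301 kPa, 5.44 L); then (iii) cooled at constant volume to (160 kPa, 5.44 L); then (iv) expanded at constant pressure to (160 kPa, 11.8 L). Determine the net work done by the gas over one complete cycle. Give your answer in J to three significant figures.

Constant-volume legs do no work.
W(ii) = (301)(5.44 − 11.8) = -1914 J; W(iv) = (160)(11.8 − 5.44) = 1018 J.
W_net = -1914 + 1018 = -896.8 J (the counter-clockwise enclosed area).

W_net ≈ -897 J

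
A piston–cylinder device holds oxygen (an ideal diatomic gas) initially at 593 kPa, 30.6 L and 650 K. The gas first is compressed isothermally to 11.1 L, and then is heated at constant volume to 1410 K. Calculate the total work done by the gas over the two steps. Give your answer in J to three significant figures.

Step 1 (isothermal): W = P₁V₁ ln(V₂/V₁) = (18146) ln(11.1/30.6) = -18401 J.
Step 2 (isochoric): W = 0 (constant volume).
W_total = -18401 + 0 = -18401 J.

W_total ≈ -18400 J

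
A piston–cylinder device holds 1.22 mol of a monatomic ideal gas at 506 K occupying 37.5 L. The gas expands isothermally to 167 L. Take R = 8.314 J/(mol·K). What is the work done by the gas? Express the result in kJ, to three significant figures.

Isothermal: W = nRT ln(V₂/V₁).
W = (1.22)(8.314)(506) × ln(167/37.5)
  = 5132 × 1.494
W_by_gas = 7666 J.

W ≈ 7.67 kJ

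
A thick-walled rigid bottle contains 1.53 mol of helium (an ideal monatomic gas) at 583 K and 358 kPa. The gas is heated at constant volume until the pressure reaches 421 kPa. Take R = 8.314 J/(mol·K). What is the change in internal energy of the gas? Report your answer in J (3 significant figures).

Constant volume ⇒ W = 0, so Q = ΔU = nCᵥΔT with Cᵥ = 3R/2 = 12.47 J/(mol·K).
At constant V, T₂/T₁ = P₂/P₁ ⇒ ΔT = T₁(P₂/P₁ − 1) = 583·(421/358 − 1) = 102.6 K.
ΔU = (1.53)(12.47)(102.6) = 1958 J.

ΔU ≈ 1960 J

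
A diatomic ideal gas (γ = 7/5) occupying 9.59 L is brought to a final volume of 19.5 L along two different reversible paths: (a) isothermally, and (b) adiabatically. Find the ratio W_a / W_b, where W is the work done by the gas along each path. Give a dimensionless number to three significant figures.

W_a / W_b ≈ 1.15

Path (a) isothermal: W = P₁V₁ ln(V₂/V₁) → W_a/(P₁V₁) = 0.7097.
Path (b) adiabatic: W = P₁V₁(1 − (V₁/V₂)^(γ−1))/(γ−1) → W_b/(P₁V₁) = 0.6179.
W_a / W_b = 0.7097 / 0.6179 = 1.149.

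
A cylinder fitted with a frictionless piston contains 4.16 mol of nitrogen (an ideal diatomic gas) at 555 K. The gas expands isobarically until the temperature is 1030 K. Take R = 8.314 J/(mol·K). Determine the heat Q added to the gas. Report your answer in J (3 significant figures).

Q ≈ 57500 J

Isobaric: W = nRΔT = (4.16)(8.314)(475) = 16428 J.
ΔU = nCᵥΔT with Cᵥ = 5R/2: ΔU = (4.16)(20.79)(475) = 41071 J.
Q = ΔU + W = 41071 + 16428 = 57500 J.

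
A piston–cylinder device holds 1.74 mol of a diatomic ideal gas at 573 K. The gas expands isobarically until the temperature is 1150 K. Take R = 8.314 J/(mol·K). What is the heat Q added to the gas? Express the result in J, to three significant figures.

Isobaric: W = nRΔT = (1.74)(8.314)(577) = 8347 J.
ΔU = nCᵥΔT with Cᵥ = 5R/2: ΔU = (1.74)(20.79)(577) = 20868 J.
Q = ΔU + W = 20868 + 8347 = 29215 J.

Q ≈ 29200 J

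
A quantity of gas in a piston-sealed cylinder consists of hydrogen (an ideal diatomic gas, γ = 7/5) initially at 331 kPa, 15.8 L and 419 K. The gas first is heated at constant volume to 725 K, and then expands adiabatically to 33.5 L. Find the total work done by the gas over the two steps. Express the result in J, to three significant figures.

Step 1 (isochoric): W = 0 (constant volume).
After step 1: P = 572.7 kPa (V unchanged).
Step 2 (adiabatic): W = (P₁V₁ − P₂V₂)/(γ−1) = (9049 − 6700)/0.4 = 5874 J.
W_total = 0 + 5874 = 5874 J.

W_total ≈ 5870 J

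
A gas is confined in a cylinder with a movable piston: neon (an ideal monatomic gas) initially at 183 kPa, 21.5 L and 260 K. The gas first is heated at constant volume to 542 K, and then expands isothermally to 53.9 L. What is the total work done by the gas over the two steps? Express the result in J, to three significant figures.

W_total ≈ 7540 J

Step 1 (isochoric): W = 0 (constant volume).
After step 1: P = 381.5 kPa (V unchanged).
Step 2 (isothermal): W = P₁V₁ ln(V₂/V₁) = (8202) ln(53.9/21.5) = 7538 J.
W_total = 0 + 7538 = 7538 J.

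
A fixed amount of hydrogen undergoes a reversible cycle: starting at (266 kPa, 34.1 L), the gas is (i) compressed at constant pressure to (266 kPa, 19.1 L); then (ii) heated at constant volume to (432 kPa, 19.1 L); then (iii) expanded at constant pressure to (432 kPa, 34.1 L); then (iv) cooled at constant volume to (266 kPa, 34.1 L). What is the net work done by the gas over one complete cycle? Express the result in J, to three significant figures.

W_net ≈ 2490 J

Constant-volume legs do no work.
W(i) = (266)(19.1 − 34.1) = -3990 J; W(iii) = (432)(34.1 − 19.1) = 6480 J.
W_net = -3990 + 6480 = 2490 J (the clockwise enclosed area).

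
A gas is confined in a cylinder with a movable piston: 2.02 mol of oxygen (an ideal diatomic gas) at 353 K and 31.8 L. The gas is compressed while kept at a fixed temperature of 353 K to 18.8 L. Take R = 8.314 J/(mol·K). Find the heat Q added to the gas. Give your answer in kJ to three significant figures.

Isothermal ⇒ ΔU = 0, so Q = W = nRT ln(V₂/V₁).
Q = (2.02)(8.314)(353) ln(18.8/31.8) = 5928 × -0.5256 = -3116 J.

Q ≈ -3.12 kJ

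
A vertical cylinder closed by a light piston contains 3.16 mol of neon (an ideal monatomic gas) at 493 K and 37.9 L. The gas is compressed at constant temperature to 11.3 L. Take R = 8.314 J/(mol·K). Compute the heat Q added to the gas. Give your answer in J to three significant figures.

Isothermal ⇒ ΔU = 0, so Q = W = nRT ln(V₂/V₁).
Q = (3.16)(8.314)(493) ln(11.3/37.9) = 12952 × -1.21 = -15674 J.

Q ≈ -15700 J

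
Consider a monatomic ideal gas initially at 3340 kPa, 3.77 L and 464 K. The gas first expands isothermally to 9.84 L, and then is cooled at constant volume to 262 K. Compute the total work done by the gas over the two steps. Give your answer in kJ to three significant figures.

Step 1 (isothermal): W = P₁V₁ ln(V₂/V₁) = (12592) ln(9.84/3.77) = 12080 J.
Step 2 (isochoric): W = 0 (constant volume).
W_total = 12080 + 0 = 12080 J.

W_total ≈ 12.1 kJ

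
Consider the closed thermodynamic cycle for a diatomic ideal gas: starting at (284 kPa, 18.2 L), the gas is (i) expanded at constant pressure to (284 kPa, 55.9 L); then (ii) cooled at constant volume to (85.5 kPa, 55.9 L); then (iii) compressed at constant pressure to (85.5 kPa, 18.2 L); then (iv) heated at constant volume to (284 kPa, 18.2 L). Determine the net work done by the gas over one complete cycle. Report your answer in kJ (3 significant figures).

Constant-volume legs do no work.
W(i) = (284)(55.9 − 18.2) = 10707 J; W(iii) = (85.5)(18.2 − 55.9) = -3223 J.
W_net = 10707 − 3223 = 7483 J (the clockwise enclosed area).

W_net ≈ 7.48 kJ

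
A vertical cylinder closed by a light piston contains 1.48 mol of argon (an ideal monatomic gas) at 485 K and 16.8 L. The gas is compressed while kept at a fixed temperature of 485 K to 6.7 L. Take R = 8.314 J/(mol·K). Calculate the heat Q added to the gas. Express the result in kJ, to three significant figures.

Isothermal ⇒ ΔU = 0, so Q = W = nRT ln(V₂/V₁).
Q = (1.48)(8.314)(485) ln(6.7/16.8) = 5968 × -0.9193 = -5486 J.

Q ≈ -5.49 kJ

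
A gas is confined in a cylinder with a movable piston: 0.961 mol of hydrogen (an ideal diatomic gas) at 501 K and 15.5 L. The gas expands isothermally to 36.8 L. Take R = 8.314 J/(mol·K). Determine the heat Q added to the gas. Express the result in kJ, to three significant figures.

Isothermal ⇒ ΔU = 0, so Q = W = nRT ln(V₂/V₁).
Q = (0.961)(8.314)(501) ln(36.8/15.5) = 4003 × 0.8647 = 3461 J.

Q ≈ 3.46 kJ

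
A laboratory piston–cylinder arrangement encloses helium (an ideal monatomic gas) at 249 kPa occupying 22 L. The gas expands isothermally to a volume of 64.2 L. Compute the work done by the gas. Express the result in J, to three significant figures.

Isothermal: W = nRT ln(V₂/V₁) = P₁V₁ ln(V₂/V₁).
P₁V₁ = (249 kPa)(22 L) = 5478 J.
W = 5478 × ln(64.2/22) = 5478 × 1.071
W_by_gas = 5867 J.

W ≈ 5870 J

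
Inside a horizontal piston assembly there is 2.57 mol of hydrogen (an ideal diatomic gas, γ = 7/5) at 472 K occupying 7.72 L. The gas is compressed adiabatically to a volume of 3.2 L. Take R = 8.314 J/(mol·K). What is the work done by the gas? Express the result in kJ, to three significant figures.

Adiabatic: TV^(γ−1) = const with γ = 7/5.
T₂ = T₁ (V₁/V₂)^(γ−1) = 472 × (7.72/3.2)^0.4 = 472 × 1.422 = 671.3 K.
W_by = nCᵥ(T₁ − T₂) = (2.57)(20.79)(472 − 671.3) = -10647 J.

W ≈ -10.6 kJ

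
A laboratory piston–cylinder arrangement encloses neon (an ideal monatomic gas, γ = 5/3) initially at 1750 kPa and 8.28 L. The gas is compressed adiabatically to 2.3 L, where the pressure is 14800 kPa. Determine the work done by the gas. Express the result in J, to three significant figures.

Adiabatic: W = (P₁V₁ − P₂V₂)/(γ − 1) with γ = 5/3.
P₁V₁ = 14490 J, P₂V₂ = 34040 J.
W = (14490 − 34040) / 0.6667 = -29325 J.

W ≈ -29300 J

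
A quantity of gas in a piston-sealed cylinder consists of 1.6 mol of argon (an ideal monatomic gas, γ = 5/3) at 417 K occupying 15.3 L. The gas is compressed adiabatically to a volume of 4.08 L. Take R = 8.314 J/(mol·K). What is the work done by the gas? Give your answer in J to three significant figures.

W ≈ -11800 J

Adiabatic: TV^(γ−1) = const with γ = 5/3.
T₂ = T₁ (V₁/V₂)^(γ−1) = 417 × (15.3/4.08)^0.667 = 417 × 2.414 = 1007 K.
W_by = nCᵥ(T₁ − T₂) = (1.6)(12.47)(417 − 1007) = -11763 J.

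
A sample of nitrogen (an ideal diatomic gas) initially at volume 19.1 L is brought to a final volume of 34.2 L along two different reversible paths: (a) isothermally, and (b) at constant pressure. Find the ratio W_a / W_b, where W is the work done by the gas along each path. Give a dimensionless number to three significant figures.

Path (a) isothermal: W = P₁V₁ ln(V₂/V₁) → W_a/(P₁V₁) = 0.5825.
Path (b) isobaric: W = P₁(V₂ − V₁) → W_b/(P₁V₁) = 0.7906.
W_a / W_b = 0.5825 / 0.7906 = 0.7369.

W_a / W_b ≈ 0.737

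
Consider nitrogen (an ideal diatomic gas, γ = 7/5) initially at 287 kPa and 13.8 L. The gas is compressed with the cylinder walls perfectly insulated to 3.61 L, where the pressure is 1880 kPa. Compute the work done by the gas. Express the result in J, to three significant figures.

W ≈ -7070 J

Adiabatic: W = (P₁V₁ − P₂V₂)/(γ − 1) with γ = 7/5.
P₁V₁ = 3961 J, P₂V₂ = 6787 J.
W = (3961 − 6787) / 0.4 = -7066 J.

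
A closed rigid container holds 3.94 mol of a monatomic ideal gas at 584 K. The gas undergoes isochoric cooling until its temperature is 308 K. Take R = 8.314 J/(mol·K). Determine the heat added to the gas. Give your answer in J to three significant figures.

Constant volume ⇒ W = 0, so Q = ΔU = nCᵥΔT with Cᵥ = 3R/2 = 12.47 J/(mol·K).
ΔU = (3.94)(12.47)(308 − 584) = -13561 J.

Q ≈ -13600 J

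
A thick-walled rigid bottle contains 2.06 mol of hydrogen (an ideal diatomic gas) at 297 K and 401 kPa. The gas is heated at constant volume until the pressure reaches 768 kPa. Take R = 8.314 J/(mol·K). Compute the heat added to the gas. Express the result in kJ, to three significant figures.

Q ≈ 11.6 kJ

Constant volume ⇒ W = 0, so Q = ΔU = nCᵥΔT with Cᵥ = 5R/2 = 20.79 J/(mol·K).
At constant V, T₂/T₁ = P₂/P₁ ⇒ ΔT = T₁(P₂/P₁ − 1) = 297·(768/401 − 1) = 271.8 K.
ΔU = (2.06)(20.79)(271.8) = 11638 J.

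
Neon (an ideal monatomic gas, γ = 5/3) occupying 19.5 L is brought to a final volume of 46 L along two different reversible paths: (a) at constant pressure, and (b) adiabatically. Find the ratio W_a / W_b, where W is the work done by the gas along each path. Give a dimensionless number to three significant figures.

Path (a) isobaric: W = P₁(V₂ − V₁) → W_a/(P₁V₁) = 1.359.
Path (b) adiabatic: W = P₁V₁(1 − (V₁/V₂)^(γ−1))/(γ−1) → W_b/(P₁V₁) = 0.6535.
W_a / W_b = 1.359 / 0.6535 = 2.079.

W_a / W_b ≈ 2.08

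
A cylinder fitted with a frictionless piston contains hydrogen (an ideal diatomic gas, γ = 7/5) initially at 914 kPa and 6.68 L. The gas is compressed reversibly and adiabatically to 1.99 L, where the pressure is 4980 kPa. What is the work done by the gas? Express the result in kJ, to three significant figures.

Adiabatic: W = (P₁V₁ − P₂V₂)/(γ − 1) with γ = 7/5.
P₁V₁ = 6106 J, P₂V₂ = 9910 J.
W = (6106 − 9910) / 0.4 = -9512 J.

W ≈ -9.51 kJ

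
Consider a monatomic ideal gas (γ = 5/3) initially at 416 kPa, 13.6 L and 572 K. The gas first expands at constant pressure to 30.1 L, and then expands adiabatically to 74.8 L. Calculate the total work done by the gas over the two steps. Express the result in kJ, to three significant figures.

Step 1 (isobaric): W = PΔV = (416 kPa)(30.1 − 13.6 L) = 6864 J.
After step 1: P = 416 kPa, V = 30.1 L, T = 1266 K.
Step 2 (adiabatic): W = (P₁V₁ − P₂V₂)/(γ−1) = (12522 − 6825)/0.667 = 8545 J.
W_total = 6864 + 8545 = 15409 J.

W_total ≈ 15.4 kJ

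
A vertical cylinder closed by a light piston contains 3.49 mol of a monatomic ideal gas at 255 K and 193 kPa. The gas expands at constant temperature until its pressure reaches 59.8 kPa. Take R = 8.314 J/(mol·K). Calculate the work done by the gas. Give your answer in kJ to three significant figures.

W ≈ 8.67 kJ

Isothermal process: W = nRT ln(V₂/V₁) = nRT ln(P₁/P₂).
W = (3.49)(8.314)(255) × ln(193/59.8)
  = 7399 × ln(3.227) = 7399 × 1.172
W_by_gas = 8669 J.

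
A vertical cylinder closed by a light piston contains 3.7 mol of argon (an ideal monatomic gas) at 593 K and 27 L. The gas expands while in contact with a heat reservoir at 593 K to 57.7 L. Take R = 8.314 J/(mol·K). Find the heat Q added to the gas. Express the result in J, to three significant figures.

Q ≈ 13900 J

Isothermal ⇒ ΔU = 0, so Q = W = nRT ln(V₂/V₁).
Q = (3.7)(8.314)(593) ln(57.7/27) = 18242 × 0.7594 = 13853 J.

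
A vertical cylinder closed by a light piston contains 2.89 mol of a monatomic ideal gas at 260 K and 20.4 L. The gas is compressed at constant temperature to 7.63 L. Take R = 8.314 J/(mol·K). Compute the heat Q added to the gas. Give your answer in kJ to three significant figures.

Isothermal ⇒ ΔU = 0, so Q = W = nRT ln(V₂/V₁).
Q = (2.89)(8.314)(260) ln(7.63/20.4) = 6247 × -0.9834 = -6144 J.

Q ≈ -6.14 kJ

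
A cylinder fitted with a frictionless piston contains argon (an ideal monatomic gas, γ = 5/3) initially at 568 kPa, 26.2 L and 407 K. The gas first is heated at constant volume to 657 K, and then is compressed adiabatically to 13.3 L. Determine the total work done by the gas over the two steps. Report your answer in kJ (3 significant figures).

Step 1 (isochoric): W = 0 (constant volume).
After step 1: P = 916.9 kPa (V unchanged).
Step 2 (adiabatic): W = (P₁V₁ − P₂V₂)/(γ−1) = (24023 − 37750)/0.667 = -20591 J.
W_total = 0 − 20591 = -20591 J.

W_total ≈ -20.6 kJ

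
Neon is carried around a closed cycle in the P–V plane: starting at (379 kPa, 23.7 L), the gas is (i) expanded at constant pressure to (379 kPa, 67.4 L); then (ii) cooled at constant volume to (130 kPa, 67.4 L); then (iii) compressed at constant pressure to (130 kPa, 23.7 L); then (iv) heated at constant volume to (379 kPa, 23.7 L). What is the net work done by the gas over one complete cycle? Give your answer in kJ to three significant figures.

W_net ≈ 10.9 kJ

Constant-volume legs do no work.
W(i) = (379)(67.4 − 23.7) = 16562 J; W(iii) = (130)(23.7 − 67.4) = -5681 J.
W_net = 16562 − 5681 = 10881 J (the clockwise enclosed area).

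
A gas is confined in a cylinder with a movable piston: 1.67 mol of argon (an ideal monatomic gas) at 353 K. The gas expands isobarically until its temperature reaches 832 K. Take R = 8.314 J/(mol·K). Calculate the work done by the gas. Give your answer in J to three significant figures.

Isobaric: W = P ΔV = nR ΔT.
W = (1.67)(8.314)(832 − 353) = 6651 J.

W ≈ 6650 J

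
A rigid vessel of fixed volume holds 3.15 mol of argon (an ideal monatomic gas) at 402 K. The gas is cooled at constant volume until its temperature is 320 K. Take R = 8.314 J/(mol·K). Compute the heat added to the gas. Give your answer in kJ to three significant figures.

Q ≈ -3.22 kJ

Constant volume ⇒ W = 0, so Q = ΔU = nCᵥΔT with Cᵥ = 3R/2 = 12.47 J/(mol·K).
ΔU = (3.15)(12.47)(320 − 402) = -3221 J.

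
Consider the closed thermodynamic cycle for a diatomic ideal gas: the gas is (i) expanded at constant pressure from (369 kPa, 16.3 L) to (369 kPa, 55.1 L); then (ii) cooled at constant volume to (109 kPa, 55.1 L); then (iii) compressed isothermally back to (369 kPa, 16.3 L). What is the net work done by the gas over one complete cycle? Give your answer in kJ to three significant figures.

Leg (i): W = PΔV = (369)(55.1 − 16.3) = 14317 J.
Leg (ii): W = 0.
Leg (iii): W = PᵢVᵢ ln(V_f/Vᵢ) = (6006) ln(16.3/55.1) = -7315 J.
W_net = 14317 − 7315 = 7002 J.

W_net ≈ 7.00 kJ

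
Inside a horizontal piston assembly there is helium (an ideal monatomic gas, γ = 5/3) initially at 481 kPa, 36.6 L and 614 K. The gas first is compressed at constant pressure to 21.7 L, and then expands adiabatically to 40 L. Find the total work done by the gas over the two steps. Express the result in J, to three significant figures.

Step 1 (isobaric): W = PΔV = (481 kPa)(21.7 − 36.6 L) = -7167 J.
After step 1: P = 481 kPa, V = 21.7 L, T = 364 K.
Step 2 (adiabatic): W = (P₁V₁ − P₂V₂)/(γ−1) = (10438 − 6943)/0.667 = 5242 J.
W_total = -7167 + 5242 = -1925 J.

W_total ≈ -1920 J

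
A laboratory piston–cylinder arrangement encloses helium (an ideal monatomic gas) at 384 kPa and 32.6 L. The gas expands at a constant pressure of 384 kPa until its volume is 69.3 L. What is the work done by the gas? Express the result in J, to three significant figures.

Isobaric: W = P ΔV.
W = (384 kPa)(69.3 − 32.6 L) = (384)(36.7) = 14093 J.

W ≈ 14100 J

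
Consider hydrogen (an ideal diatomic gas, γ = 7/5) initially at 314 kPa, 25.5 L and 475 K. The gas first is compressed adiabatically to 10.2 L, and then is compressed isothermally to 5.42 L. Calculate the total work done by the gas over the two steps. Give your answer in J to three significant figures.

W_total ≈ -16200 J

Step 1 (adiabatic): W = (P₁V₁ − P₂V₂)/(γ−1) = (8007 − 11552)/0.4 = -8862 J.
After step 1: P = 1133 kPa, V = 10.2 L, T = 685.3 K.
Step 2 (isothermal): W = P₁V₁ ln(V₂/V₁) = (11552) ln(5.42/10.2) = -7304 J.
W_total = -8862 − 7304 = -16166 J.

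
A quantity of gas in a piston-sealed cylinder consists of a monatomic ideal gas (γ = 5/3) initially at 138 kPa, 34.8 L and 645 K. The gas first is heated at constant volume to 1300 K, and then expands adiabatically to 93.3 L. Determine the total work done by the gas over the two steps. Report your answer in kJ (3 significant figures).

W_total ≈ 7.00 kJ

Step 1 (isochoric): W = 0 (constant volume).
After step 1: P = 278.1 kPa (V unchanged).
Step 2 (adiabatic): W = (P₁V₁ − P₂V₂)/(γ−1) = (9679 − 5015)/0.667 = 6996 J.
W_total = 0 + 6996 = 6996 J.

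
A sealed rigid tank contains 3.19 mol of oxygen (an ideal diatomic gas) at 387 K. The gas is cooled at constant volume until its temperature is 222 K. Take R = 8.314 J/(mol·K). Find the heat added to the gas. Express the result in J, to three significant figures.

Q ≈ -10900 J

Constant volume ⇒ W = 0, so Q = ΔU = nCᵥΔT with Cᵥ = 5R/2 = 20.79 J/(mol·K).
ΔU = (3.19)(20.79)(222 − 387) = -10940 J.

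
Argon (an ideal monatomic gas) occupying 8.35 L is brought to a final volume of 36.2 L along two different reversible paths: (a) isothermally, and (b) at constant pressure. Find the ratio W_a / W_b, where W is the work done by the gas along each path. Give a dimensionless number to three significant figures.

W_a / W_b ≈ 0.440

Path (a) isothermal: W = P₁V₁ ln(V₂/V₁) → W_a/(P₁V₁) = 1.467.
Path (b) isobaric: W = P₁(V₂ − V₁) → W_b/(P₁V₁) = 3.335.
W_a / W_b = 1.467 / 3.335 = 0.4398.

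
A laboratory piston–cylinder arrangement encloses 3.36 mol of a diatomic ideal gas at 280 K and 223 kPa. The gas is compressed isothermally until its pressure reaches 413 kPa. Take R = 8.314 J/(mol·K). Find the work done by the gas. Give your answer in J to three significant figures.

W ≈ -4820 J

Isothermal process: W = nRT ln(V₂/V₁) = nRT ln(P₁/P₂).
W = (3.36)(8.314)(280) × ln(223/413)
  = 7822 × ln(0.54) = 7822 × -0.6163
W_by_gas = -4820 J.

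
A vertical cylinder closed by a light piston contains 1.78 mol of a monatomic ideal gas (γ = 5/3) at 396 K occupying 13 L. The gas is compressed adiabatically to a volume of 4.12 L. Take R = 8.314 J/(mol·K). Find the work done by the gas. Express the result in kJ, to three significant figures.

Adiabatic: TV^(γ−1) = const with γ = 5/3.
T₂ = T₁ (V₁/V₂)^(γ−1) = 396 × (13/4.12)^0.667 = 396 × 2.151 = 851.9 K.
W_by = nCᵥ(T₁ − T₂) = (1.78)(12.47)(396 − 851.9) = -10120 J.

W ≈ -10.1 kJ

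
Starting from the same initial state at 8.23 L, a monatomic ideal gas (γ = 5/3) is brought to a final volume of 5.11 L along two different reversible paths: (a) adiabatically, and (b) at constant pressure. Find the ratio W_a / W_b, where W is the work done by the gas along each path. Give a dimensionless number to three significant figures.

Path (a) adiabatic: W = P₁V₁(1 − (V₁/V₂)^(γ−1))/(γ−1) → W_a/(P₁V₁) = -0.561.
Path (b) isobaric: W = P₁(V₂ − V₁) → W_b/(P₁V₁) = -0.3791.
W_a / W_b = -0.561 / -0.3791 = 1.48.

W_a / W_b ≈ 1.48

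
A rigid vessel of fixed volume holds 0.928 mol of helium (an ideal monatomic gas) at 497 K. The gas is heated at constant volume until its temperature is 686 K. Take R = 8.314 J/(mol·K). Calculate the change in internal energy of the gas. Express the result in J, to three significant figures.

ΔU ≈ 2190 J

Constant volume ⇒ W = 0, so Q = ΔU = nCᵥΔT with Cᵥ = 3R/2 = 12.47 J/(mol·K).
ΔU = (0.928)(12.47)(686 − 497) = 2187 J.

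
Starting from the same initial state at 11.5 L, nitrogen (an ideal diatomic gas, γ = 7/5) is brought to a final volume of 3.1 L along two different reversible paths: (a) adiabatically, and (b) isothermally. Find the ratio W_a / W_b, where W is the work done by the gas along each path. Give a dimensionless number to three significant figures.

W_a / W_b ≈ 1.31

Path (a) adiabatic: W = P₁V₁(1 − (V₁/V₂)^(γ−1))/(γ−1) → W_a/(P₁V₁) = -1.724.
Path (b) isothermal: W = P₁V₁ ln(V₂/V₁) → W_b/(P₁V₁) = -1.311.
W_a / W_b = -1.724 / -1.311 = 1.315.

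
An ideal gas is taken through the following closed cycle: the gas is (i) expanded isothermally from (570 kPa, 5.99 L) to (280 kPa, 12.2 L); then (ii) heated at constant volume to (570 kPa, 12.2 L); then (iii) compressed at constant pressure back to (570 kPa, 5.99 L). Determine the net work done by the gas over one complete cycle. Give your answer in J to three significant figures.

Leg (i): W = PᵢVᵢ ln(V_f/Vᵢ) = (3414) ln(12.2/5.99) = 2429 J.
Leg (ii): W = 0.
Leg (iii): W = PΔV = (570)(5.99 − 12.2) = -3540 J.
W_net = 2429 − 3540 = -1111 J.

W_net ≈ -1110 J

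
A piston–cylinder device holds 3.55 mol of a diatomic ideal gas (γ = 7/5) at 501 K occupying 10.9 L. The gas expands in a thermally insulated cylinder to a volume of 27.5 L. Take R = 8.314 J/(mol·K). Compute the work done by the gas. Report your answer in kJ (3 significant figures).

W ≈ 11.4 kJ

Adiabatic: TV^(γ−1) = const with γ = 7/5.
T₂ = T₁ (V₁/V₂)^(γ−1) = 501 × (10.9/27.5)^0.4 = 501 × 0.6906 = 346 K.
W_by = nCᵥ(T₁ − T₂) = (3.55)(20.79)(501 − 346) = 11437 J.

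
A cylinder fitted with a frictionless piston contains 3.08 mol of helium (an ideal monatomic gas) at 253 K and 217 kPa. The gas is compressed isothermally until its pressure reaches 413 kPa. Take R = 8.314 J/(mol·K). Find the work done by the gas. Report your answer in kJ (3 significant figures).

Isothermal process: W = nRT ln(V₂/V₁) = nRT ln(P₁/P₂).
W = (3.08)(8.314)(253) × ln(217/413)
  = 6479 × ln(0.5254) = 6479 × -0.6436
W_by_gas = -4169 J.

W ≈ -4.17 kJ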